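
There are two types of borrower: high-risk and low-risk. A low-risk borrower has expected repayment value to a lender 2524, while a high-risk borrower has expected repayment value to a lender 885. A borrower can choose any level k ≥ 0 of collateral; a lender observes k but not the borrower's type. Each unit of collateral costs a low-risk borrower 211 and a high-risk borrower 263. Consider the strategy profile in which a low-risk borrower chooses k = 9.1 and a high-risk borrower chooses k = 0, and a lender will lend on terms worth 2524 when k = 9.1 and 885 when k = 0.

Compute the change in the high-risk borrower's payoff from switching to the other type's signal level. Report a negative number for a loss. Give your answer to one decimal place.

Playing k = 0 the high-risk borrower receives 885.
Deviating to k = 9.1 brings payment 2524 at cost 263 × 9.1 = 2393.3, netting 130.7.
Gain from deviating: 130.7 − 885 = -754.3.
The gain is negative, so the high-risk type's incentive-compatibility constraint is satisfied.

-754.3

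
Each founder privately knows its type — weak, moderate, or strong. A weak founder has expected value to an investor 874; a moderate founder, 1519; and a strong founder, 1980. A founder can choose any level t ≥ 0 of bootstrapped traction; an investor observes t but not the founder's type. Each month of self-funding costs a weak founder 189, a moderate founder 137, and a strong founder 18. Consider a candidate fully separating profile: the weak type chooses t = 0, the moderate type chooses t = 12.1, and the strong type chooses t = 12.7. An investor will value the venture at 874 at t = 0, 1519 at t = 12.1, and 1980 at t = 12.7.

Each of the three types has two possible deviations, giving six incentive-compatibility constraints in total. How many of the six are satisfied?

Moderate (own payoff 1519 − 137×12.1 = -138.7): to t=0 gives 874 → profitable ✗; to t=12.7 gives 1980 − 137×12.7 = 240.1 → profitable ✗.
Weak (own payoff 874): to t=12.1 gives 1519 − 189×12.1 = -767.9 → no gain ✓; to t=12.7 gives 1980 − 189×12.7 = -420.3 → no gain ✓.
Strong (own payoff 1980 − 18×12.7 = 1751.4): to t=0 gives 874 → no gain ✓; to t=12.1 gives 1519 − 18×12.1 = 1301.2 → no gain ✓.
4 of the 6 constraints hold; not an equilibrium.

4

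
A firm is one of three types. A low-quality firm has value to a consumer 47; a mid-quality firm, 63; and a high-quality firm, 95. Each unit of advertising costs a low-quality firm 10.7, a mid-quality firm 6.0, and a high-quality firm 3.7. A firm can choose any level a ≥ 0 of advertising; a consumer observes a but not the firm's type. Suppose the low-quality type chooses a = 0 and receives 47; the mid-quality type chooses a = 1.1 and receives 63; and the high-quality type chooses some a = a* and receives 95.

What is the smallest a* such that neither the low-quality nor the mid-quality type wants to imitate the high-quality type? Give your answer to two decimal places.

Low-quality type (on-path payoff 47) won't mimic when 47 ≥ 95 − 10.7·a*, i.e. a* ≥ 4.49.
Mid-quality type (on-path payoff 63 − 6.0×1.1 = 56.4) won't mimic when 56.4 ≥ 95 − 6.0·a*, i.e. a* ≥ 6.43.
Both must hold, so a* = max(4.49, 6.43) = 6.43. The mid-quality type's constraint binds.

6.43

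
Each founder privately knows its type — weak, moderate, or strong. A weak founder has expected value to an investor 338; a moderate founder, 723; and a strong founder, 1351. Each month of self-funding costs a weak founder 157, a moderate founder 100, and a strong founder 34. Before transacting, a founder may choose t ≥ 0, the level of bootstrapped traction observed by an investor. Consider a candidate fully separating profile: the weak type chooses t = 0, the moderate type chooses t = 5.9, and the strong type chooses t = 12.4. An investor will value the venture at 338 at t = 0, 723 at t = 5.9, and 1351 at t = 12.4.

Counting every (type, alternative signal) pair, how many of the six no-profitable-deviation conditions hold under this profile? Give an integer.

Weak (own payoff 338): to t=5.9 gives 723 − 157×5.9 = -203.3 → no gain ✓; to t=12.4 gives 1351 − 157×12.4 = -595.8 → no gain ✓.
Moderate (own payoff 723 − 100×5.9 = 133): to t=0 gives 338 → profitable ✗; to t=12.4 gives 1351 − 100×12.4 = 111 → no gain ✓.
Strong (own payoff 1351 − 34×12.4 = 929.4): to t=0 gives 338 → no gain ✓; to t=5.9 gives 723 − 34×5.9 = 522.4 → no gain ✓.
5 of the 6 constraints hold; not an equilibrium.

5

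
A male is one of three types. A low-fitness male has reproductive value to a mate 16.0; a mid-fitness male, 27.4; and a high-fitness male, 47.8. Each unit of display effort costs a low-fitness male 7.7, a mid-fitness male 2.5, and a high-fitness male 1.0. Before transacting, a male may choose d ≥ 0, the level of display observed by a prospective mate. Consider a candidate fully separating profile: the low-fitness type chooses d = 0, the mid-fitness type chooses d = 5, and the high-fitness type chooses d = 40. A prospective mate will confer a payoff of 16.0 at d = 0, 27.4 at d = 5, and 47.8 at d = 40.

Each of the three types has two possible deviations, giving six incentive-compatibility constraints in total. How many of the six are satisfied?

Low-fitness (own payoff 16.0): to d=5 gives 27.4 − 7.7×5 = -11.1 → no gain ✓; to d=40 gives 47.8 − 7.7×40 = -260.2 → no gain ✓.
High-fitness (own payoff 47.8 − 1.0×40 = 7.8): to d=0 gives 16.0 → profitable ✗; to d=5 gives 27.4 − 1.0×5 = 22.4 → profitable ✗.
Mid-fitness (own payoff 27.4 − 2.5×5 = 14.9): to d=0 gives 16.0 → profitable ✗; to d=40 gives 47.8 − 2.5×40 = -52.2 → no gain ✓.
3 of the 6 constraints hold; not an equilibrium.

3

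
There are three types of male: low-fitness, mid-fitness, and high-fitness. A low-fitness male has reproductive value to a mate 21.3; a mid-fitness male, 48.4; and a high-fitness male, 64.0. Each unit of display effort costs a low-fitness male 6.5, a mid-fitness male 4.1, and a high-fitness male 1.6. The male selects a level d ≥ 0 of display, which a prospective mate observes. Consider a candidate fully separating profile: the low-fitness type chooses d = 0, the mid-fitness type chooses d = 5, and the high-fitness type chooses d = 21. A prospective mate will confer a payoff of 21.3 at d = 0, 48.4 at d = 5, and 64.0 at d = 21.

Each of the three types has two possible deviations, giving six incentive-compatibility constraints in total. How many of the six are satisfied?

5

Low-fitness (own payoff 21.3): to d=5 gives 48.4 − 6.5×5 = 15.9 → no gain ✓; to d=21 gives 64.0 − 6.5×21 = -72.5 → no gain ✓.
Mid-fitness (own payoff 48.4 − 4.1×5 = 27.9): to d=0 gives 21.3 → no gain ✓; to d=21 gives 64.0 − 4.1×21 = -22.1 → no gain ✓.
High-fitness (own payoff 64.0 − 1.6×21 = 30.4): to d=0 gives 21.3 → no gain ✓; to d=5 gives 48.4 − 1.6×5 = 40.4 → profitable ✗.
5 of the 6 constraints hold; not an equilibrium.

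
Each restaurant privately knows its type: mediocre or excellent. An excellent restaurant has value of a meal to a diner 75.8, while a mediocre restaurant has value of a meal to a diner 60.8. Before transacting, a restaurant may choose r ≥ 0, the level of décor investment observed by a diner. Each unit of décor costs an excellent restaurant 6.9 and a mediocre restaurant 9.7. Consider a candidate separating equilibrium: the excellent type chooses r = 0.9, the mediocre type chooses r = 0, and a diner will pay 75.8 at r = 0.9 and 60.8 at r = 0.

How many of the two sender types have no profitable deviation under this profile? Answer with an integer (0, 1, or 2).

1

Excellent type: signal → 75.8 − 6.9 × 0.9 = 69.59; deviate to 0 → 60.8. IC holds (69.59 ≥ 60.8).
Mediocre type: stay at 0 → 60.8; mimic → 75.8 − 9.7 × 0.9 = 67.07. IC fails (60.8 < 67.07).
1 of 2 constraints hold, so this profile is not an equilibrium.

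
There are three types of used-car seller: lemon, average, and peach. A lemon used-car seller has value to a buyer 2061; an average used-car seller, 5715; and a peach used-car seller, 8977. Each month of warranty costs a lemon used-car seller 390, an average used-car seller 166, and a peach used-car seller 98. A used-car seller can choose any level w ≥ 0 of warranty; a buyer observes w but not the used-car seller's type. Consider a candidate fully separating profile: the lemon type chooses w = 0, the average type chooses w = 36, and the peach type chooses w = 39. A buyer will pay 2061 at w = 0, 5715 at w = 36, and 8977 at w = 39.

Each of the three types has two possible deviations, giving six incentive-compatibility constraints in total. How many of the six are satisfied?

4

Peach (own payoff 8977 − 98×39 = 5155): to w=0 gives 2061 → no gain ✓; to w=36 gives 5715 − 98×36 = 2187 → no gain ✓.
Lemon (own payoff 2061): to w=36 gives 5715 − 390×36 = -8325 → no gain ✓; to w=39 gives 8977 − 390×39 = -6233 → no gain ✓.
Average (own payoff 5715 − 166×36 = -261): to w=0 gives 2061 → profitable ✗; to w=39 gives 8977 − 166×39 = 2503 → profitable ✗.
4 of the 6 constraints hold; not an equilibrium.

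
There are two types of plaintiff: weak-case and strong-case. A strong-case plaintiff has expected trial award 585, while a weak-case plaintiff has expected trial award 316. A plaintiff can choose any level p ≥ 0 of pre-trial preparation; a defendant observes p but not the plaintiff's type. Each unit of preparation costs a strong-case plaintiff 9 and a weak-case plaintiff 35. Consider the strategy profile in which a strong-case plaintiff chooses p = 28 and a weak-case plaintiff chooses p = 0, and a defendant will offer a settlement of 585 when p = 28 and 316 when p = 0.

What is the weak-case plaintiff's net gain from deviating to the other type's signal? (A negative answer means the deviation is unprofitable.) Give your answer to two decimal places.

-711.00

Playing p = 0 the weak-case plaintiff receives 316.
Deviating to p = 28 brings payment 585 at cost 35 × 28 = 980, netting -395.
Gain from deviating: -395 − 316 = -711.00.
The gain is negative, so the weak-case type's incentive-compatibility constraint is satisfied.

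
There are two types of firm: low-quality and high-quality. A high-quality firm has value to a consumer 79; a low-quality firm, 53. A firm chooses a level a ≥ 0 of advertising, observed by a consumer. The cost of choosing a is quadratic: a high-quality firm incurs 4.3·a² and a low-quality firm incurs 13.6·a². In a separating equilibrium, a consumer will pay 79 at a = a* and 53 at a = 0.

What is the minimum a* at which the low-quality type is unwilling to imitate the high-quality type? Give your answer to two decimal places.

1.38

The low-quality type at a = 0 receives 53; imitating at a* yields 79 − 13.6·a*².
Indifference: 53 = 79 − 13.6·a*², so a*² = (79 − 53) / 13.6 ≈ 1.9118.
a* = √1.9118 ≈ 1.38.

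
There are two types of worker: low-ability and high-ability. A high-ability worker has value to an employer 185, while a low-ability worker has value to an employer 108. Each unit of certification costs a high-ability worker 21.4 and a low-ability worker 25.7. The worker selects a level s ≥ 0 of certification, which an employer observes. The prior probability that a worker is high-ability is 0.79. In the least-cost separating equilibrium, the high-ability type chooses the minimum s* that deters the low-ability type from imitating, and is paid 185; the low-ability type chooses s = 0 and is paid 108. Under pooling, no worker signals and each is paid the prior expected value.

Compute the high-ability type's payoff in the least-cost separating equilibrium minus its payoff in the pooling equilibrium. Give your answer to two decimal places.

-47.95

Least-cost separating signal: s* solves 108 = 185 − 25.7·s*, so s* = (185 − 108)/25.7 ≈ 2.9961.
High-ability type's separating payoff: 185 − 21.4 × s* = 185 − 21.4 × (185 − 108)/25.7 = 185 − 1647.8/25.7 ≈ 120.8833.
Pooling payoff: 0.79 × 185 + 0.21 × 108 = 168.83.
Difference: 120.8833 − 168.83 = -47.9467, i.e. -47.95 to two decimal places.
The high-ability type would prefer the pooling outcome.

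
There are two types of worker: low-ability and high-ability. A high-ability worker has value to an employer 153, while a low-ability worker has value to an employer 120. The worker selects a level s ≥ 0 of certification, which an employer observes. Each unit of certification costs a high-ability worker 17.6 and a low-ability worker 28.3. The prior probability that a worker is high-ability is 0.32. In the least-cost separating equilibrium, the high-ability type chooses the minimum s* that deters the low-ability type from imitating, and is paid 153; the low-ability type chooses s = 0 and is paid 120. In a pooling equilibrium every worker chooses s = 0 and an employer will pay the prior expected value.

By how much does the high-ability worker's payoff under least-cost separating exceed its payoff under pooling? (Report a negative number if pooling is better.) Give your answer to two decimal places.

Least-cost separating signal: s* solves 120 = 153 − 28.3·s*, so s* = (153 − 120)/28.3 ≈ 1.1661.
High-ability type's separating payoff: 153 − 17.6 × s* = 153 − 17.6 × (153 − 120)/28.3 = 153 − 580.8/28.3 ≈ 132.4770.
Pooling payoff: 0.32 × 153 + 0.68 × 120 = 130.56.
Difference: 132.4770 − 130.56 = 1.917, i.e. 1.92 to two decimal places.
The high-ability type prefers to separate.

1.92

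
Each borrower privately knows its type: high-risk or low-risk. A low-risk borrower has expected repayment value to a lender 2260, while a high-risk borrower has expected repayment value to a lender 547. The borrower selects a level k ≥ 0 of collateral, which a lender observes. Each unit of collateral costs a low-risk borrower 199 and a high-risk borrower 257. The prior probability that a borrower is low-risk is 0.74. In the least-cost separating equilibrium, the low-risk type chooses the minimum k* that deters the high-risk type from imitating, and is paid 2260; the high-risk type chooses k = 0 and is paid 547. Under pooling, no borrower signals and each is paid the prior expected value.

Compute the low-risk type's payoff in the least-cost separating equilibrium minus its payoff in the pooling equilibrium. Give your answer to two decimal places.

-881.03

Least-cost separating signal: k* solves 547 = 2260 − 257·k*, so k* = (2260 − 547)/257 ≈ 6.6654.
Low-risk type's separating payoff: 2260 − 199 × k* = 2260 − 199 × (2260 − 547)/257 = 2260 − 340887/257 ≈ 933.5914.
Pooling payoff: 0.74 × 2260 + 0.26 × 547 = 1814.62.
Difference: 933.5914 − 1814.62 = -881.0286, i.e. -881.03 to two decimal places.
The low-risk type would prefer the pooling outcome.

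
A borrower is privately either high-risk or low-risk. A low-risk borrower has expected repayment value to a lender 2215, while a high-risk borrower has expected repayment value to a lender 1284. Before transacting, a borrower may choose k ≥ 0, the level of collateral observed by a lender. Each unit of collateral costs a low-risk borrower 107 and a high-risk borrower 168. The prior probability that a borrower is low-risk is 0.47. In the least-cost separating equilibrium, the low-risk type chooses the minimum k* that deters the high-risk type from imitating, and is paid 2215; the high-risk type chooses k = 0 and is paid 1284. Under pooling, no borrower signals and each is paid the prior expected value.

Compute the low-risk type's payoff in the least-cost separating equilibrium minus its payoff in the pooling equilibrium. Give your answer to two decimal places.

-99.53

Least-cost separating signal: k* solves 1284 = 2215 − 168·k*, so k* = (2215 − 1284)/168 ≈ 5.5417.
Low-risk type's separating payoff: 2215 − 107 × k* = 2215 − 107 × (2215 − 1284)/168 = 2215 − 99617/168 ≈ 1622.0417.
Pooling payoff: 0.47 × 2215 + 0.53 × 1284 = 1721.57.
Difference: 1622.0417 − 1721.57 = -99.5283, i.e. -99.53 to two decimal places.
The low-risk type would prefer the pooling outcome.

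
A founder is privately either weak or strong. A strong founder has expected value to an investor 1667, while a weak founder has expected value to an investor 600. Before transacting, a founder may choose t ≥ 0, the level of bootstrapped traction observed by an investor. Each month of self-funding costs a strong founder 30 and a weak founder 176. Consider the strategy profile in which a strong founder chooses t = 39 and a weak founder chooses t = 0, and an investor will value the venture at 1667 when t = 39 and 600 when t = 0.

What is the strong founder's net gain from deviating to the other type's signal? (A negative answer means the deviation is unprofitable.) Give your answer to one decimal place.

103.0

Playing t = 39 the strong founder receives 1667 − 30 × 39 = 497.
Deviating to t = 0 yields 600 instead.
Gain from deviating: 600 − 497 = 103.0.
The gain is positive, so the strong type's incentive-compatibility constraint is violated — this profile is not a separating equilibrium.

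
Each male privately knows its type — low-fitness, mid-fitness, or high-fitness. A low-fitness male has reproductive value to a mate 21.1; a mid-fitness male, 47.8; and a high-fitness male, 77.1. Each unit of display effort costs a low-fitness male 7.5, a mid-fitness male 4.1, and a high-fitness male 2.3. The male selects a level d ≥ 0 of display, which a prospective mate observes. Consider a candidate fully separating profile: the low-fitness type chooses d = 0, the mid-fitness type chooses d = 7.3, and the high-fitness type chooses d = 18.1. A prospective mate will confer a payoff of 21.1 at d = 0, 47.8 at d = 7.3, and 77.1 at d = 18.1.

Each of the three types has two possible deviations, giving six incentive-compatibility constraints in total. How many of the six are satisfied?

5

High-fitness (own payoff 77.1 − 2.3×18.1 = 35.47): to d=0 gives 21.1 → no gain ✓; to d=7.3 gives 47.8 − 2.3×7.3 = 31.01 → no gain ✓.
Low-fitness (own payoff 21.1): to d=7.3 gives 47.8 − 7.5×7.3 = -6.95 → no gain ✓; to d=18.1 gives 77.1 − 7.5×18.1 = -58.65 → no gain ✓.
Mid-fitness (own payoff 47.8 − 4.1×7.3 = 17.87): to d=0 gives 21.1 → profitable ✗; to d=18.1 gives 77.1 − 4.1×18.1 = 2.89 → no gain ✓.
5 of the 6 constraints hold; not an equilibrium.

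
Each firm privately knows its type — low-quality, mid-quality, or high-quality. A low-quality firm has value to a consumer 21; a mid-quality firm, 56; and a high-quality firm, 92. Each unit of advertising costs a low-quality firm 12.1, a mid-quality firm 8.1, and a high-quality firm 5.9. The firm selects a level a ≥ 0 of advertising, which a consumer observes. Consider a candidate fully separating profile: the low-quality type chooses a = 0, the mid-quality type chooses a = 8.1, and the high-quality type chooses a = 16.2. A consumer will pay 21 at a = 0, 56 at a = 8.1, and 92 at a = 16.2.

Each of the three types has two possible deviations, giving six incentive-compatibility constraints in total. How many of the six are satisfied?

Low-quality (own payoff 21): to a=8.1 gives 56 − 12.1×8.1 = -42.01 → no gain ✓; to a=16.2 gives 92 − 12.1×16.2 = -104.02 → no gain ✓.
Mid-quality (own payoff 56 − 8.1×8.1 = -9.61): to a=0 gives 21 → profitable ✗; to a=16.2 gives 92 − 8.1×16.2 = -39.22 → no gain ✓.
High-quality (own payoff 92 − 5.9×16.2 = -3.58): to a=0 gives 21 → profitable ✗; to a=8.1 gives 56 − 5.9×8.1 = 8.21 → profitable ✗.
3 of the 6 constraints hold; not an equilibrium.

3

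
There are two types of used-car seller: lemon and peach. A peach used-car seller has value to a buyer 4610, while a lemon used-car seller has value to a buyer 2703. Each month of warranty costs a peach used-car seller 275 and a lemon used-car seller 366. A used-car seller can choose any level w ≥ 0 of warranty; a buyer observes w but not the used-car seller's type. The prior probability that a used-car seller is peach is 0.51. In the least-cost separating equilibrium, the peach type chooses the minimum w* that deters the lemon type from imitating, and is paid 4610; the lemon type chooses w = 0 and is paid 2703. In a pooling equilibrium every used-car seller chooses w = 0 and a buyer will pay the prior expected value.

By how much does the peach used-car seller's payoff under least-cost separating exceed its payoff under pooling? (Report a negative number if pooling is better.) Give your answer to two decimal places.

Least-cost separating signal: w* solves 2703 = 4610 − 366·w*, so w* = (4610 − 2703)/366 ≈ 5.2104.
Peach type's separating payoff: 4610 − 275 × w* = 4610 − 275 × (4610 − 2703)/366 = 4610 − 524425/366 ≈ 3177.1448.
Pooling payoff: 0.51 × 4610 + 0.49 × 2703 = 3675.57.
Difference: 3177.1448 − 3675.57 = -498.4252, i.e. -498.43 to two decimal places.
The peach type would prefer the pooling outcome.

-498.43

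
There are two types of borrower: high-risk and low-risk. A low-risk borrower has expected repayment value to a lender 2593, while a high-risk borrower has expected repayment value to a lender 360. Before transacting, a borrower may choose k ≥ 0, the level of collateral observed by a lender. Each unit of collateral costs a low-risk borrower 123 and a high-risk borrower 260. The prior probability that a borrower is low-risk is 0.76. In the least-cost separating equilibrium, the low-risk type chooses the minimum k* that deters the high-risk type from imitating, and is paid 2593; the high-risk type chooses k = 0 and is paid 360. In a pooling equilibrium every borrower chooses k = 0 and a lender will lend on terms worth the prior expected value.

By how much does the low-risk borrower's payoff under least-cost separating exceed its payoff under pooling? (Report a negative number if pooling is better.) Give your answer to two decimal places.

Least-cost separating signal: k* solves 360 = 2593 − 260·k*, so k* = (2593 − 360)/260 ≈ 8.5885.
Low-risk type's separating payoff: 2593 − 123 × k* = 2593 − 123 × (2593 − 360)/260 = 2593 − 274659/260 ≈ 1536.6192.
Pooling payoff: 0.76 × 2593 + 0.24 × 360 = 2057.08.
Difference: 1536.6192 − 2057.08 = -520.4608, i.e. -520.46 to two decimal places.
The low-risk type would prefer the pooling outcome.

-520.46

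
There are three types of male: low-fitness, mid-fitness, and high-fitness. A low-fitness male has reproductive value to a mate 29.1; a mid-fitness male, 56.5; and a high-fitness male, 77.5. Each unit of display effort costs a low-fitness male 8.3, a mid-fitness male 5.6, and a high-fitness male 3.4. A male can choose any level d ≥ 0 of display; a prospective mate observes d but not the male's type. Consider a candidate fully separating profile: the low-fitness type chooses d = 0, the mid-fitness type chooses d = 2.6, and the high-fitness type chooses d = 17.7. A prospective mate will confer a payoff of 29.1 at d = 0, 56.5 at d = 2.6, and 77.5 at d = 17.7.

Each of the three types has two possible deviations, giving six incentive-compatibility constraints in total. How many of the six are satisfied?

Mid-fitness (own payoff 56.5 − 5.6×2.6 = 41.94): to d=0 gives 29.1 → no gain ✓; to d=17.7 gives 77.5 − 5.6×17.7 = -21.62 → no gain ✓.
Low-fitness (own payoff 29.1): to d=2.6 gives 56.5 − 8.3×2.6 = 34.92 → profitable ✗; to d=17.7 gives 77.5 − 8.3×17.7 = -69.41 → no gain ✓.
High-fitness (own payoff 77.5 − 3.4×17.7 = 17.32): to d=0 gives 29.1 → profitable ✗; to d=2.6 gives 56.5 − 3.4×2.6 = 47.66 → profitable ✗.
3 of the 6 constraints hold; not an equilibrium.

3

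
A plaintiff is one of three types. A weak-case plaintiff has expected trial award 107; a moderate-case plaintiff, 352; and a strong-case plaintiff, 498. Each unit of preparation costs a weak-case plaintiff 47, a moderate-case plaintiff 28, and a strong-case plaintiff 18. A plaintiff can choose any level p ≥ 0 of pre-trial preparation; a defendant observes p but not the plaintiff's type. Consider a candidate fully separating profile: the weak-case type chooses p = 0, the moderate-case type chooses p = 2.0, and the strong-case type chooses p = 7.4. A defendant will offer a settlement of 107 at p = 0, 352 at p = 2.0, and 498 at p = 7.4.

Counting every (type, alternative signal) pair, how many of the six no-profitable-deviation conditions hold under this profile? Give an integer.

4

Moderate-case (own payoff 352 − 28×2.0 = 296): to p=0 gives 107 → no gain ✓; to p=7.4 gives 498 − 28×7.4 = 290.8 → no gain ✓.
Weak-case (own payoff 107): to p=2.0 gives 352 − 47×2.0 = 258 → profitable ✗; to p=7.4 gives 498 − 47×7.4 = 150.2 → profitable ✗.
Strong-case (own payoff 498 − 18×7.4 = 364.8): to p=0 gives 107 → no gain ✓; to p=2.0 gives 352 − 18×2.0 = 316 → no gain ✓.
4 of the 6 constraints hold; not an equilibrium.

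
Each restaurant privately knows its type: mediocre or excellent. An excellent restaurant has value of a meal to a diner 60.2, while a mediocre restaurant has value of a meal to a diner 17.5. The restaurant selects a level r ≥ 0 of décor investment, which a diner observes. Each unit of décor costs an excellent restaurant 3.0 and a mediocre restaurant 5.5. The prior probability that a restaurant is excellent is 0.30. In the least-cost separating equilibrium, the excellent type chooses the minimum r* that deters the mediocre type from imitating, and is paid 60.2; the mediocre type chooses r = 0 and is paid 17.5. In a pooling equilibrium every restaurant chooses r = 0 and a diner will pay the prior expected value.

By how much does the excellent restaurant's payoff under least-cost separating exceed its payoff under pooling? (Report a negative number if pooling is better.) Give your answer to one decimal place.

Least-cost separating signal: r* solves 17.5 = 60.2 − 5.5·r*, so r* = (60.2 − 17.5)/5.5 ≈ 7.7636.
Excellent type's separating payoff: 60.2 − 3.0 × r* = 60.2 − 3.0 × (60.2 − 17.5)/5.5 = 60.2 − 128.1/5.5 ≈ 36.909.
Pooling payoff: 0.30 × 60.2 + 0.70 × 17.5 = 30.31.
Difference: 36.909 − 30.31 = 6.599, i.e. 6.6 to one decimal place.
The excellent type prefers to separate.

6.6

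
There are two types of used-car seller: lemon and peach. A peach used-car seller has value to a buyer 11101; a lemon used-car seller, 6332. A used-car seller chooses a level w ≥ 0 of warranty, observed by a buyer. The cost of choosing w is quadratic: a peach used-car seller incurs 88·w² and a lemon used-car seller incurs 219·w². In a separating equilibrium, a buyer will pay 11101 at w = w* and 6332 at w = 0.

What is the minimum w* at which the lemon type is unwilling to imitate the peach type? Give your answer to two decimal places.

4.67

The lemon type at w = 0 receives 6332; imitating at w* yields 11101 − 219·w*².
Indifference: 6332 = 11101 − 219·w*², so w*² = (11101 − 6332) / 219 ≈ 21.7763.
w* = √21.7763 ≈ 4.67.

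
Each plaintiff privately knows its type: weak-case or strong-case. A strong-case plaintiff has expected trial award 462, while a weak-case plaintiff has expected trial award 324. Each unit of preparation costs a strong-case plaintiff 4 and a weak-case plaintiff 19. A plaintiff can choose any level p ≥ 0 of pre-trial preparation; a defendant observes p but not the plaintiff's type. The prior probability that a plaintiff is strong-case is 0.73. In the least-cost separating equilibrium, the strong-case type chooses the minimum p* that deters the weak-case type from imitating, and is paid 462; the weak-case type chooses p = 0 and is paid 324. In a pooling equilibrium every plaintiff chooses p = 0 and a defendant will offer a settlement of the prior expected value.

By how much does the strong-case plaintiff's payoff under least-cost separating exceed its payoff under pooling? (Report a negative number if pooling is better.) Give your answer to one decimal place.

Least-cost separating signal: p* solves 324 = 462 − 19·p*, so p* = (462 − 324)/19 ≈ 7.2632.
Strong-case type's separating payoff: 462 − 4 × p* = 462 − 4 × (462 − 324)/19 = 462 − 552/19 ≈ 432.947.
Pooling payoff: 0.73 × 462 + 0.27 × 324 = 424.74.
Difference: 432.947 − 424.74 = 8.207, i.e. 8.2 to one decimal place.
The strong-case type prefers to separate.

8.2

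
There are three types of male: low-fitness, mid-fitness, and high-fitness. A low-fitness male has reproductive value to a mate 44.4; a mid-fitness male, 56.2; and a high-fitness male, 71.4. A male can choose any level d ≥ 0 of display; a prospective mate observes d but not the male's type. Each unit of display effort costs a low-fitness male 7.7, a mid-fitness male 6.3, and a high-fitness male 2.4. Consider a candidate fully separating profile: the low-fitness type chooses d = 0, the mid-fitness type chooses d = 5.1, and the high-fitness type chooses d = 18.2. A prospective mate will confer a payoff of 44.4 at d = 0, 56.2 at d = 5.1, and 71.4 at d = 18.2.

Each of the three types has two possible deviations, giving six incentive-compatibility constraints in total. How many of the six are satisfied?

High-fitness (own payoff 71.4 − 2.4×18.2 = 27.72): to d=0 gives 44.4 → profitable ✗; to d=5.1 gives 56.2 − 2.4×5.1 = 43.96 → profitable ✗.
Low-fitness (own payoff 44.4): to d=5.1 gives 56.2 − 7.7×5.1 = 16.93 → no gain ✓; to d=18.2 gives 71.4 − 7.7×18.2 = -68.74 → no gain ✓.
Mid-fitness (own payoff 56.2 − 6.3×5.1 = 24.07): to d=0 gives 44.4 → profitable ✗; to d=18.2 gives 71.4 − 6.3×18.2 = -43.26 → no gain ✓.
3 of the 6 constraints hold; not an equilibrium.

3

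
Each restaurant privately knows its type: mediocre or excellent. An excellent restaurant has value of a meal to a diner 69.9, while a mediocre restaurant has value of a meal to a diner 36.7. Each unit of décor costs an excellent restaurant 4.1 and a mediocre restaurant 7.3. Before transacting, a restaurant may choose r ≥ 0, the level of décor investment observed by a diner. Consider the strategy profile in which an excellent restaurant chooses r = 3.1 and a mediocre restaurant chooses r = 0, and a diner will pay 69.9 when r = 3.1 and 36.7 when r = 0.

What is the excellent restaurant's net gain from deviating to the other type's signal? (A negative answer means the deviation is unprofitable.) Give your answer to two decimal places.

-20.49

Playing r = 3.1 the excellent restaurant receives 69.9 − 4.1 × 3.1 = 57.19.
Deviating to r = 0 yields 36.7 instead.
Gain from deviating: 36.7 − 57.19 = -20.49.
The gain is negative, so the excellent type's incentive-compatibility constraint is satisfied.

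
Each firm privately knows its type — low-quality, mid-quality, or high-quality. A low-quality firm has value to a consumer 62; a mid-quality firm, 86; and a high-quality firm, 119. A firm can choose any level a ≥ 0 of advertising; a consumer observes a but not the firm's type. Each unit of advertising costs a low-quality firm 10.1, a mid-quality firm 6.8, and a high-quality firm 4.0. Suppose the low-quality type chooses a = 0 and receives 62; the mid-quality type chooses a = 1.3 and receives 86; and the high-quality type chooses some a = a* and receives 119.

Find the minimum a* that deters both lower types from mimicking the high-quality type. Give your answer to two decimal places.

Low-quality type (on-path payoff 62) won't mimic when 62 ≥ 119 − 10.1·a*, i.e. a* ≥ 5.64.
Mid-quality type (on-path payoff 86 − 6.8×1.3 = 77.16) won't mimic when 77.16 ≥ 119 − 6.8·a*, i.e. a* ≥ 6.15.
Both must hold, so a* = max(5.64, 6.15) = 6.15. The mid-quality type's constraint binds.

6.15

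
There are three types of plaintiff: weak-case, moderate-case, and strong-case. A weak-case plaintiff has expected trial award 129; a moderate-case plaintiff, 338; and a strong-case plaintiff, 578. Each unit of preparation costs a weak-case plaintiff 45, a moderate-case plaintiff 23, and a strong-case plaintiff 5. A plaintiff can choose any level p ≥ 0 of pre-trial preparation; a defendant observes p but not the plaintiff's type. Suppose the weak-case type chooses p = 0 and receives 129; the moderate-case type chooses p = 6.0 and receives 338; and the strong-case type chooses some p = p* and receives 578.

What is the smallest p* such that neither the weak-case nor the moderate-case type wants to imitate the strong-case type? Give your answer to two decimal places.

Moderate-case type (on-path payoff 338 − 23×6.0 = 200) won't mimic when 200 ≥ 578 − 23·p*, i.e. p* ≥ 16.43.
Weak-case type (on-path payoff 129) won't mimic when 129 ≥ 578 − 45·p*, i.e. p* ≥ 9.98.
Both must hold, so p* = max(9.98, 16.43) = 16.43. The moderate-case type's constraint binds.

16.43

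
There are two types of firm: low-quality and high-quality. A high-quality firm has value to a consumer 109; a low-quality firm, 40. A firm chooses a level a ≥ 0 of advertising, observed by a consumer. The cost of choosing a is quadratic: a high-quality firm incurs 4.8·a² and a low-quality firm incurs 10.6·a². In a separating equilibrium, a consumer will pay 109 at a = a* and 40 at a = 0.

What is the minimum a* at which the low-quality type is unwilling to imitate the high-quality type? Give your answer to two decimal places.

The low-quality type at a = 0 receives 40; imitating at a* yields 109 − 10.6·a*².
Indifference: 40 = 109 − 10.6·a*², so a*² = (109 − 40) / 10.6 ≈ 6.5094.
a* = √6.5094 ≈ 2.55.

2.55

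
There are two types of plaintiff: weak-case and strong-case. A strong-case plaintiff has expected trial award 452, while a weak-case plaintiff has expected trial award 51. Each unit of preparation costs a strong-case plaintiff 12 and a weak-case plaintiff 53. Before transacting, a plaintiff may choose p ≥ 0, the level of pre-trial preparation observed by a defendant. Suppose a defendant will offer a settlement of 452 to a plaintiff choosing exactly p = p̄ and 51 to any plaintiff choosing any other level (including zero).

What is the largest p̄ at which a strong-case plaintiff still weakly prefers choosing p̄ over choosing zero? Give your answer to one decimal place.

Choosing p̄ yields the strong-case type 452 − 12·p̄; choosing zero yields 51.
The strong-case type is indifferent at 452 − 12·p̄ = 51, i.e. p̄ = (452 − 51) / 12 ≈ 33.4.
For any p̄ above 33.4 the strong-case type would rather pool at zero, so separation collapses.

33.4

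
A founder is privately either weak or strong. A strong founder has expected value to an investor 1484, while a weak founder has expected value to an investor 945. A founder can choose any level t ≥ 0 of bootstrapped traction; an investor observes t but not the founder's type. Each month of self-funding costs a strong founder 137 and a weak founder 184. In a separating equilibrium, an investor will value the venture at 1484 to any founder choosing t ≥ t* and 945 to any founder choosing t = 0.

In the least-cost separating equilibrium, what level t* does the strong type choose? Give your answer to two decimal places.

2.93

A weak founder choosing t = 0 receives 945.
Imitating at t* instead would pay 1484 at cost 184·t*, netting 1484 − 184·t*.
Indifference: 945 = 1484 − 184·t*, so t* = (1484 − 945) / 184 ≈ 2.93.
This is the weak type's binding incentive-compatibility constraint; any t ≥ 2.93 sustains separation on that side.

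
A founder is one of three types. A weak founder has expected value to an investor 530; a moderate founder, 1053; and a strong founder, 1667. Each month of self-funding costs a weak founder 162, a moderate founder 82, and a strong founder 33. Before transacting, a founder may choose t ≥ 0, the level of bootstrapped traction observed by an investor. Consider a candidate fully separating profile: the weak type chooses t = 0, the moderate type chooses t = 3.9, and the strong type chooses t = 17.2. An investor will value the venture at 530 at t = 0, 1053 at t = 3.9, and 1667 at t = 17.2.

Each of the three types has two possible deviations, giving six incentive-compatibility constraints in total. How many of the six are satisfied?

Weak (own payoff 530): to t=3.9 gives 1053 − 162×3.9 = 421.2 → no gain ✓; to t=17.2 gives 1667 − 162×17.2 = -1119.4 → no gain ✓.
Moderate (own payoff 1053 − 82×3.9 = 733.2): to t=0 gives 530 → no gain ✓; to t=17.2 gives 1667 − 82×17.2 = 256.6 → no gain ✓.
Strong (own payoff 1667 − 33×17.2 = 1099.4): to t=0 gives 530 → no gain ✓; to t=3.9 gives 1053 − 33×3.9 = 924.3 → no gain ✓.
6 of the 6 constraints hold; this profile is a separating equilibrium.

6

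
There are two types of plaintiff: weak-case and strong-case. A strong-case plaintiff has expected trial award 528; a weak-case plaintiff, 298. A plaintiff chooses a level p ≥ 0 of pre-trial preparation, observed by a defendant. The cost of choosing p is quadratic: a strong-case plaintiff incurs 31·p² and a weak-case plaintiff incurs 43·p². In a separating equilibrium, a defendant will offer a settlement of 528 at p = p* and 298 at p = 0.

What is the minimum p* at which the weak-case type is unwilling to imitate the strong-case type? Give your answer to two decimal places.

The weak-case type at p = 0 receives 298; imitating at p* yields 528 − 43·p*².
Indifference: 298 = 528 − 43·p*², so p*² = (528 − 298) / 43 ≈ 5.3488.
p* = √5.3488 ≈ 2.31.

2.31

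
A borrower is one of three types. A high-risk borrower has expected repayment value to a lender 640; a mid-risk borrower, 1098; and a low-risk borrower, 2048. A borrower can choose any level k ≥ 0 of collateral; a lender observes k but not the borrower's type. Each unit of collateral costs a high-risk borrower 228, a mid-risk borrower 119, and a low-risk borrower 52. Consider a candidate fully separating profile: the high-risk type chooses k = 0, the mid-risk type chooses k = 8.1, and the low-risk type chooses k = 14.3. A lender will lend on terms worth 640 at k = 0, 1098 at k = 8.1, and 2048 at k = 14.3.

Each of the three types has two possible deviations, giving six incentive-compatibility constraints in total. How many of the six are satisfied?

Mid-risk (own payoff 1098 − 119×8.1 = 134.1): to k=0 gives 640 → profitable ✗; to k=14.3 gives 2048 − 119×14.3 = 346.3 → profitable ✗.
Low-risk (own payoff 2048 − 52×14.3 = 1304.4): to k=0 gives 640 → no gain ✓; to k=8.1 gives 1098 − 52×8.1 = 676.8 → no gain ✓.
High-risk (own payoff 640): to k=8.1 gives 1098 − 228×8.1 = -748.8 → no gain ✓; to k=14.3 gives 2048 − 228×14.3 = -1212.4 → no gain ✓.
4 of the 6 constraints hold; not an equilibrium.

4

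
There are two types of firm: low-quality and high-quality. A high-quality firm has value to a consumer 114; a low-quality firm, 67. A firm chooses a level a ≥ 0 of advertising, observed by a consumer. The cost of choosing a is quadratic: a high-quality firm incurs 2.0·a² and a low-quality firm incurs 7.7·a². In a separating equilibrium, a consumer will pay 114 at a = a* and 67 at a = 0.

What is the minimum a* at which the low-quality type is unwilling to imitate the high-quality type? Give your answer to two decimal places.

The low-quality type at a = 0 receives 67; imitating at a* yields 114 − 7.7·a*².
Indifference: 67 = 114 − 7.7·a*², so a*² = (114 − 67) / 7.7 ≈ 6.1039.
a* = √6.1039 ≈ 2.47.

2.47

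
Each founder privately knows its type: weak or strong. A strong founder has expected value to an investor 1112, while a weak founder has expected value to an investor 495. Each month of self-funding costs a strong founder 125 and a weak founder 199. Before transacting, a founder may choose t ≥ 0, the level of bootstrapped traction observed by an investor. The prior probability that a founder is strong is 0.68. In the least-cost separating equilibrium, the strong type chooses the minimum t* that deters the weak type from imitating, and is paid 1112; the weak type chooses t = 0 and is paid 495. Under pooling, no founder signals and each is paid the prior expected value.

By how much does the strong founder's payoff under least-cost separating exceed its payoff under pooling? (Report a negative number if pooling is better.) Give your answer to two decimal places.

-190.12

Least-cost separating signal: t* solves 495 = 1112 − 199·t*, so t* = (1112 − 495)/199 ≈ 3.1005.
Strong type's separating payoff: 1112 − 125 × t* = 1112 − 125 × (1112 − 495)/199 = 1112 − 77125/199 ≈ 724.4372.
Pooling payoff: 0.68 × 1112 + 0.32 × 495 = 914.56.
Difference: 724.4372 − 914.56 = -190.1228, i.e. -190.12 to two decimal places.
The strong type would prefer the pooling outcome.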